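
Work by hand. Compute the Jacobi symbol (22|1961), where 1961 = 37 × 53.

1

Pull out 2: since 1961 ≡ 1 (mod 8), (2/1961) = +1.
Reciprocity: 11 ≡ 3 and 1961 ≡ 1 (mod 4), so (11/1961) = +(1961/11).
Reduce top mod 11: now compute (3/11).
Reciprocity: 3 ≡ 3 and 11 ≡ 3 (mod 4), so (3/11) = −(11/3).
Reduce top mod 3: now compute (2/3).
Pull out 2: since 3 ≡ 3 (mod 8), (2/3) = -1.
Reached (1/3) = 1. Collecting the sign flips along the way, the symbol is +1.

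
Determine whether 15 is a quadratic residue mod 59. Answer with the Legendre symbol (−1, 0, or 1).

Reciprocity: 15 ≡ 3 and 59 ≡ 3 (mod 4), so (15/59) = −(59/15).
Reduce top mod 15: now compute (14/15).
Pull out 2: since 15 ≡ 7 (mod 8), (2/15) = +1.
Reciprocity: 7 ≡ 3 and 15 ≡ 3 (mod 4), so (7/15) = −(15/7).
Reduce top mod 7: now compute (1/7).
Reached (1/7) = 1. Collecting the sign flips along the way, the symbol is +1.

1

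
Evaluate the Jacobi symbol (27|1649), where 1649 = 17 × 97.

Reciprocity: 27 ≡ 3 and 1649 ≡ 1 (mod 4), so (27/1649) = +(1649/27).
Reduce top mod 27: now compute (2/27).
Pull out 2: since 27 ≡ 3 (mod 8), (2/27) = -1.
Reached (1/27) = 1. Collecting the sign flips along the way, the symbol is -1.

-1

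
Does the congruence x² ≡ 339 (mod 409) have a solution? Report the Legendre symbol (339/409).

-1

Reciprocity: 339 ≡ 3 and 409 ≡ 1 (mod 4), so (339/409) = +(409/339).
Reduce top mod 339: now compute (70/339).
Pull out 2: since 339 ≡ 3 (mod 8), (2/339) = -1.
Reciprocity: 35 ≡ 3 and 339 ≡ 3 (mod 4), so (35/339) = −(339/35).
Reduce top mod 35: now compute (24/35).
Pull out 2^3: since 35 ≡ 3 (mod 8), (2/35) = -1, so (2/35)^3 = -1.
Reciprocity: 3 ≡ 3 and 35 ≡ 3 (mod 4), so (3/35) = −(35/3).
Reduce top mod 3: now compute (2/3).
Pull out 2: since 3 ≡ 3 (mod 8), (2/3) = -1.
Reached (1/3) = 1. Collecting the sign flips along the way, the symbol is -1.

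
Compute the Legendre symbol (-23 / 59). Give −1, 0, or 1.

Euler's criterion: (-23/59) ≡ 36^29 (mod 59).
36^2 ≡ 57 (mod 59)
36^4 ≡ 4 (mod 59)
36^8 ≡ 16 (mod 59)
36^16 ≡ 20 (mod 59)
36^29 = 36^(16+8+4+1) ≡ 1 (mod 59).
Result is 1, so (-23/59) = 1.

1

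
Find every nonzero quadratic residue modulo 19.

Square k = 1,…,9 (k and 19−k give the same square):
1²=1, 2²=4, 3²=9, 4²=16, 5²≡6, 6²≡17, 7²≡11, 8²≡7, 9²≡5 (mod 19).
So the quadratic residues mod 19 are {1, 4, 5, 6, 7, 9, 11, 16, 17}.

1, 4, 5, 6, 7, 9, 11, 16, 17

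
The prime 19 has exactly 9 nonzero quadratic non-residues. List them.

2, 3, 8, 10, 12, 13, 14, 15, 18

Square k = 1,…,9 (k and 19−k give the same square):
1²=1, 2²=4, 3²=9, 4²=16, 5²≡6, 6²≡17, 7²≡11, 8²≡7, 9²≡5 (mod 19).
The residues are {1, 4, 5, 6, 7, 9, 11, 16, 17}; the non-residues are the remaining 9 nonzero classes.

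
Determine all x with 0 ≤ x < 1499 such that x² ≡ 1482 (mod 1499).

Since 1499 ≡ 3 (mod 4), a square root of 1482 is 1482^((1499+1)/4) = 1482^375 mod 1499.
Repeated squaring: 1482^2≡289, 1482^4≡1076, 1482^8≡548, 1482^16≡504, 1482^32≡685, 1482^64≡38, 1482^128≡1444, 1482^256≡27 (mod 1499).
1482^375 = 1482^(256+64+32+16+4+2+1) ≡ 391 (mod 1499).
Check: 391² = 152881 ≡ 1482 (mod 1499). The two roots are 391 and 1108.

391, 1108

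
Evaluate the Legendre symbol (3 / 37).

Reciprocity: 3 ≡ 3 and 37 ≡ 1 (mod 4), so (3/37) = +(37/3).
Reduce top mod 3: now compute (1/3).
Reached (1/3) = 1. Collecting the sign flips along the way, the symbol is +1.

1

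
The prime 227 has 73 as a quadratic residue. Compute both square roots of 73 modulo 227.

46, 181

Since 227 ≡ 3 (mod 4), a square root of 73 is 73^((227+1)/4) = 73^57 mod 227.
Repeated squaring: 73^2≡108, 73^4≡87, 73^8≡78, 73^16≡182, 73^32≡209 (mod 227).
73^57 = 73^(32+16+8+1) ≡ 181 (mod 227).
Check: 181² = 32761 ≡ 73 (mod 227). The two roots are 46 and 181.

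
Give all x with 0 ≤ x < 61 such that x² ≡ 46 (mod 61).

61 ≡ 1 (mod 4), so we find a root by search.
Trying successive values, 30² = 900 ≡ 46 (mod 61). The other root is 61 − 30 = 31.

30, 31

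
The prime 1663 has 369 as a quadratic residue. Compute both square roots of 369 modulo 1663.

612, 1051

Since 1663 ≡ 3 (mod 4), a square root of 369 is 369^((1663+1)/4) = 369^416 mod 1663.
Repeated squaring: 369^2≡1458, 369^4≡450, 369^8≡1277, 369^16≡989, 369^32≡277, 369^64≡231, 369^128≡145, 369^256≡1069 (mod 1663).
369^416 = 369^(256+128+32) ≡ 1051 (mod 1663).
Check: 1051² = 1104601 ≡ 369 (mod 1663). The two roots are 612 and 1051.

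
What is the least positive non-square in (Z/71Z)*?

(2/71) = +1, so 2 is a residue.
(3/71) = +1, so 3 is a residue.
(4/71) = +1, so 4 is a residue.
(5/71) = +1, so 5 is a residue.
(6/71) = +1, so 6 is a residue.
(7/71) = −1, so 7 is the smallest positive non-residue mod 71.

7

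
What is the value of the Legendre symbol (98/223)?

1

Euler's criterion: (98/223) ≡ 98^111 (mod 223).
98^2 ≡ 15 (mod 223)
98^4 ≡ 2 (mod 223)
98^8 ≡ 4 (mod 223)
98^16 ≡ 16 (mod 223)
98^32 ≡ 33 (mod 223)
98^64 ≡ 197 (mod 223)
98^111 = 98^(64+32+8+4+2+1) ≡ 1 (mod 223).
Result is 1, so (98/223) = 1.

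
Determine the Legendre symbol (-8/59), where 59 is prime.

First reduce: -8 ≡ 51 (mod 59).
Reciprocity: 51 ≡ 3 and 59 ≡ 3 (mod 4), so (51/59) = −(59/51).
Reduce top mod 51: now compute (8/51).
Pull out 2^3: since 51 ≡ 3 (mod 8), (2/51) = -1, so (2/51)^3 = -1.
Reached (1/51) = 1. Collecting the sign flips along the way, the symbol is +1.

1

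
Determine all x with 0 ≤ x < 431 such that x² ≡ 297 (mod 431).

Since 431 ≡ 3 (mod 4), a square root of 297 is 297^((431+1)/4) = 297^108 mod 431.
Repeated squaring: 297^2≡285, 297^4≡197, 297^8≡19, 297^16≡361, 297^32≡159, 297^64≡283 (mod 431).
297^108 = 297^(64+32+8+4) ≡ 177 (mod 431).
Check: 177² = 31329 ≡ 297 (mod 431). The two roots are 177 and 254.

177, 254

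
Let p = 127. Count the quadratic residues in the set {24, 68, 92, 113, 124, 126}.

(24/127) = -1 → non-residue.
(68/127) = +1 → QR.
(92/127) = -1 → non-residue.
(113/127) = +1 → QR.
(124/127) = +1 → QR.
(126/127) = -1 → non-residue.
Total quadratic residues among the 6: 3.

3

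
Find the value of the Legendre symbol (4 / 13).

Pull out 2^2: since 13 ≡ 5 (mod 8), (2/13) = -1, so (2/13)^2 = +1.
Reached (1/13) = 1. Collecting the sign flips along the way, the symbol is +1.

1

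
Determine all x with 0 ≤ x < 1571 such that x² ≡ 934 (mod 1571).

652, 919

Since 1571 ≡ 3 (mod 4), a square root of 934 is 934^((1571+1)/4) = 934^393 mod 1571.
Repeated squaring: 934^2≡451, 934^4≡742, 934^8≡714, 934^16≡792, 934^32≡435, 934^64≡705, 934^128≡589, 934^256≡1301 (mod 1571).
934^393 = 934^(256+128+8+1) ≡ 919 (mod 1571).
Check: 919² = 844561 ≡ 934 (mod 1571). The two roots are 652 and 919.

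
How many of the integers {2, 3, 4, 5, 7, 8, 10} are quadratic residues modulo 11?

(2/11) = -1 → non-residue.
(3/11) = +1 → QR.
(4/11) = +1 → QR.
(5/11) = +1 → QR.
(7/11) = -1 → non-residue.
(8/11) = -1 → non-residue.
(10/11) = -1 → non-residue.
Total quadratic residues among the 7: 3.

3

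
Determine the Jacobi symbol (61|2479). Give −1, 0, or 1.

Reciprocity: 61 ≡ 1 and 2479 ≡ 3 (mod 4), so (61/2479) = +(2479/61).
Reduce top mod 61: now compute (39/61).
Reciprocity: 39 ≡ 3 and 61 ≡ 1 (mod 4), so (39/61) = +(61/39).
Reduce top mod 39: now compute (22/39).
Pull out 2: since 39 ≡ 7 (mod 8), (2/39) = +1.
Reciprocity: 11 ≡ 3 and 39 ≡ 3 (mod 4), so (11/39) = −(39/11).
Reduce top mod 11: now compute (6/11).
Pull out 2: since 11 ≡ 3 (mod 8), (2/11) = -1.
Reciprocity: 3 ≡ 3 and 11 ≡ 3 (mod 4), so (3/11) = −(11/3).
Reduce top mod 3: now compute (2/3).
Pull out 2: since 3 ≡ 3 (mod 8), (2/3) = -1.
Reached (1/3) = 1. Collecting the sign flips along the way, the symbol is +1.

1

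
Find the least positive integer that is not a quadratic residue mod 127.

3

(2/127) = +1, so 2 is a residue.
(3/127) = −1, so 3 is the smallest positive non-residue mod 127.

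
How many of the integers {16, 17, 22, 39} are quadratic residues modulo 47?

(16/47) = +1 → QR.
(17/47) = +1 → QR.
(22/47) = -1 → non-residue.
(39/47) = -1 → non-residue.
Total quadratic residues among the 4: 2.

2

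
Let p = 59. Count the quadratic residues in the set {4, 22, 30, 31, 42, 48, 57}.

(4/59) = +1 → QR.
(22/59) = +1 → QR.
(30/59) = -1 → non-residue.
(31/59) = -1 → non-residue.
(42/59) = -1 → non-residue.
(48/59) = +1 → QR.
(57/59) = +1 → QR.
Total quadratic residues among the 7: 4.

4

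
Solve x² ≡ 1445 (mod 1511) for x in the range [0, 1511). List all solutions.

341, 1170

Since 1511 ≡ 3 (mod 4), a square root of 1445 is 1445^((1511+1)/4) = 1445^378 mod 1511.
Repeated squaring: 1445^2≡1334, 1445^4≡1109, 1445^8≡1438, 1445^16≡796, 1445^32≡507, 1445^64≡179, 1445^128≡310, 1445^256≡907 (mod 1511).
1445^378 = 1445^(256+64+32+16+8+2) ≡ 1170 (mod 1511).
Check: 1170² = 1368900 ≡ 1445 (mod 1511). The two roots are 341 and 1170.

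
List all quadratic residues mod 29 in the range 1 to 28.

Square k = 1,…,14 (k and 29−k give the same square):
1²=1, 2²=4, 3²=9, 4²=16, 5²=25, 6²≡7, 7²≡20, 8²≡6, 9²≡23, 10²≡13, 11²≡5, 12²≡28, 13²≡24, 14²≡22 (mod 29).
So the quadratic residues mod 29 are {1, 4, 5, 6, 7, 9, 13, 16, 20, 22, 23, 24, 25, 28}.

1 4 5 6 7 9 13 16 20 22 23 24 25 28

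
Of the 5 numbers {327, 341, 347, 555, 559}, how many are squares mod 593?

(327/593) = -1 → non-residue.
(341/593) = -1 → non-residue.
(347/593) = +1 → QR.
(555/593) = +1 → QR.
(559/593) = +1 → QR.
Total quadratic residues among the 5: 3.

3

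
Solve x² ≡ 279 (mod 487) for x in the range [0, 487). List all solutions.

Since 487 ≡ 3 (mod 4), a square root of 279 is 279^((487+1)/4) = 279^122 mod 487.
Repeated squaring: 279^2≡408, 279^4≡397, 279^8≡308, 279^16≡386, 279^32≡461, 279^64≡189 (mod 487).
279^122 = 279^(64+32+16+8+2) ≡ 124 (mod 487).
Check: 124² = 15376 ≡ 279 (mod 487). The two roots are 124 and 363.

124, 363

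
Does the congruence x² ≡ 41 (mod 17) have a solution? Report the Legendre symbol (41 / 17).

First reduce: 41 ≡ 7 (mod 17).
Reciprocity: 7 ≡ 3 and 17 ≡ 1 (mod 4), so (7/17) = +(17/7).
Reduce top mod 7: now compute (3/7).
Reciprocity: 3 ≡ 3 and 7 ≡ 3 (mod 4), so (3/7) = −(7/3).
Reduce top mod 3: now compute (1/3).
Reached (1/3) = 1. Collecting the sign flips along the way, the symbol is -1.

-1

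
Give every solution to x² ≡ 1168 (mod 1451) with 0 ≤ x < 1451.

678, 773

Since 1451 ≡ 3 (mod 4), a square root of 1168 is 1168^((1451+1)/4) = 1168^363 mod 1451.
Repeated squaring: 1168^2≡284, 1168^4≡851, 1168^8≡152, 1168^16≡1339, 1168^32≡936, 1168^64≡1143, 1168^128≡549, 1168^256≡1044 (mod 1451).
1168^363 = 1168^(256+64+32+8+2+1) ≡ 773 (mod 1451).
Check: 773² = 597529 ≡ 1168 (mod 1451). The two roots are 678 and 773.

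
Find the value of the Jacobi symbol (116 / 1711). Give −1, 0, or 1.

0

Pull out 2^2: since 1711 ≡ 7 (mod 8), (2/1711) = +1, so (2/1711)^2 = +1.
Reciprocity: 29 ≡ 1 and 1711 ≡ 3 (mod 4), so (29/1711) = +(1711/29).
Reduce top mod 29: now compute (0/29).
Top reduces to 0: gcd > 1, so the symbol is 0.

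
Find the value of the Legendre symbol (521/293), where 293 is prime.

First reduce: 521 ≡ 228 (mod 293).
Pull out 2^2: since 293 ≡ 5 (mod 8), (2/293) = -1, so (2/293)^2 = +1.
Reciprocity: 57 ≡ 1 and 293 ≡ 1 (mod 4), so (57/293) = +(293/57).
Reduce top mod 57: now compute (8/57).
Pull out 2^3: since 57 ≡ 1 (mod 8), (2/57) = +1, so (2/57)^3 = +1.
Reached (1/57) = 1. Collecting the sign flips along the way, the symbol is +1.

1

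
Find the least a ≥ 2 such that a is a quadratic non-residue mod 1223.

5

(2/1223) = +1, so 2 is a residue.
(3/1223) = +1, so 3 is a residue.
(4/1223) = +1, so 4 is a residue.
(5/1223) = −1, so 5 is the smallest positive non-residue mod 1223.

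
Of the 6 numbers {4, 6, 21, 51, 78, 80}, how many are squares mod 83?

4

(4/83) = +1 → QR.
(6/83) = -1 → non-residue.
(21/83) = +1 → QR.
(51/83) = +1 → QR.
(78/83) = +1 → QR.
(80/83) = -1 → non-residue.
Total quadratic residues among the 6: 4.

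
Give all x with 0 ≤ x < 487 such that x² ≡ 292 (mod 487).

Since 487 ≡ 3 (mod 4), a square root of 292 is 292^((487+1)/4) = 292^122 mod 487.
Repeated squaring: 292^2≡39, 292^4≡60, 292^8≡191, 292^16≡443, 292^32≡475, 292^64≡144 (mod 487).
292^122 = 292^(64+32+16+8+2) ≡ 361 (mod 487).
Check: 361² = 130321 ≡ 292 (mod 487). The two roots are 126 and 361.

126, 361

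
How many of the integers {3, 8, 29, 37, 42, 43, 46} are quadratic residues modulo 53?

5

(3/53) = -1 → non-residue.
(8/53) = -1 → non-residue.
(29/53) = +1 → QR.
(37/53) = +1 → QR.
(42/53) = +1 → QR.
(43/53) = +1 → QR.
(46/53) = +1 → QR.
Total quadratic residues among the 7: 5.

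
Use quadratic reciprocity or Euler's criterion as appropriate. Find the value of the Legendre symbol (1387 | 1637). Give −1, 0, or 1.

1

Reciprocity: 1387 ≡ 3 and 1637 ≡ 1 (mod 4), so (1387/1637) = +(1637/1387).
Reduce top mod 1387: now compute (250/1387).
Pull out 2: since 1387 ≡ 3 (mod 8), (2/1387) = -1.
Reciprocity: 125 ≡ 1 and 1387 ≡ 3 (mod 4), so (125/1387) = +(1387/125).
Reduce top mod 125: now compute (12/125).
Pull out 2^2: since 125 ≡ 5 (mod 8), (2/125) = -1, so (2/125)^2 = +1.
Reciprocity: 3 ≡ 3 and 125 ≡ 1 (mod 4), so (3/125) = +(125/3).
Reduce top mod 3: now compute (2/3).
Pull out 2: since 3 ≡ 3 (mod 8), (2/3) = -1.
Reached (1/3) = 1. Collecting the sign flips along the way, the symbol is +1.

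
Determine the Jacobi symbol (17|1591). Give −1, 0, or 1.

Reciprocity: 17 ≡ 1 and 1591 ≡ 3 (mod 4), so (17/1591) = +(1591/17).
Reduce top mod 17: now compute (10/17).
Pull out 2: since 17 ≡ 1 (mod 8), (2/17) = +1.
Reciprocity: 5 ≡ 1 and 17 ≡ 1 (mod 4), so (5/17) = +(17/5).
Reduce top mod 5: now compute (2/5).
Pull out 2: since 5 ≡ 5 (mod 8), (2/5) = -1.
Reached (1/5) = 1. Collecting the sign flips along the way, the symbol is -1.

-1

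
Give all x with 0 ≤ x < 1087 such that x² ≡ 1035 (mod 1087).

452, 635

Since 1087 ≡ 3 (mod 4), a square root of 1035 is 1035^((1087+1)/4) = 1035^272 mod 1087.
Repeated squaring: 1035^2≡530, 1035^4≡454, 1035^8≡673, 1035^16≡737, 1035^32≡756, 1035^64≡861, 1035^128≡1074, 1035^256≡169 (mod 1087).
1035^272 = 1035^(256+16) ≡ 635 (mod 1087).
Check: 635² = 403225 ≡ 1035 (mod 1087). The two roots are 452 and 635.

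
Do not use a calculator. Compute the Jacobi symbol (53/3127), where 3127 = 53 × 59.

0

Reciprocity: 53 ≡ 1 and 3127 ≡ 3 (mod 4), so (53/3127) = +(3127/53).
Reduce top mod 53: now compute (0/53).
Top reduces to 0: gcd > 1, so the symbol is 0.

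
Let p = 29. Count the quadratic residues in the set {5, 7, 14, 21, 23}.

(5/29) = +1 → QR.
(7/29) = +1 → QR.
(14/29) = -1 → non-residue.
(21/29) = -1 → non-residue.
(23/29) = +1 → QR.
Total quadratic residues among the 5: 3.

3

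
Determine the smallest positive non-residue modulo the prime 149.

2

(2/149) = −1, so 2 is the smallest positive non-residue mod 149.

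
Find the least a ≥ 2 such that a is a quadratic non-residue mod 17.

(2/17) = +1, so 2 is a residue.
(3/17) = −1, so 3 is the smallest positive non-residue mod 17.

3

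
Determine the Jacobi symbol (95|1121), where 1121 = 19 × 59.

Reciprocity: 95 ≡ 3 and 1121 ≡ 1 (mod 4), so (95/1121) = +(1121/95).
Reduce top mod 95: now compute (76/95).
Pull out 2^2: since 95 ≡ 7 (mod 8), (2/95) = +1, so (2/95)^2 = +1.
Reciprocity: 19 ≡ 3 and 95 ≡ 3 (mod 4), so (19/95) = −(95/19).
Reduce top mod 19: now compute (0/19).
Top reduces to 0: gcd > 1, so the symbol is 0.

0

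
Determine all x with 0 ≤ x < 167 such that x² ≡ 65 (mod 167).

30, 137

Since 167 ≡ 3 (mod 4), a square root of 65 is 65^((167+1)/4) = 65^42 mod 167.
Repeated squaring: 65^2≡50, 65^4≡162, 65^8≡25, 65^16≡124, 65^32≡12 (mod 167).
65^42 = 65^(32+8+2) ≡ 137 (mod 167).
Check: 137² = 18769 ≡ 65 (mod 167). The two roots are 30 and 137.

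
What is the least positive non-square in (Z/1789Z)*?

(2/1789) = −1, so 2 is the smallest positive non-residue mod 1789.

2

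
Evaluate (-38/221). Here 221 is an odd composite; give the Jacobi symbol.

1

First reduce: -38 ≡ 183 (mod 221).
Reciprocity: 183 ≡ 3 and 221 ≡ 1 (mod 4), so (183/221) = +(221/183).
Reduce top mod 183: now compute (38/183).
Pull out 2: since 183 ≡ 7 (mod 8), (2/183) = +1.
Reciprocity: 19 ≡ 3 and 183 ≡ 3 (mod 4), so (19/183) = −(183/19).
Reduce top mod 19: now compute (12/19).
Pull out 2^2: since 19 ≡ 3 (mod 8), (2/19) = -1, so (2/19)^2 = +1.
Reciprocity: 3 ≡ 3 and 19 ≡ 3 (mod 4), so (3/19) = −(19/3).
Reduce top mod 3: now compute (1/3).
Reached (1/3) = 1. Collecting the sign flips along the way, the symbol is +1.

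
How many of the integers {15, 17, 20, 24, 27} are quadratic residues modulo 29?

2

(15/29) = -1 → non-residue.
(17/29) = -1 → non-residue.
(20/29) = +1 → QR.
(24/29) = +1 → QR.
(27/29) = -1 → non-residue.
Total quadratic residues among the 5: 2.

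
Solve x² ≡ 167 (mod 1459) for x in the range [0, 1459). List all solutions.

637, 822

Since 1459 ≡ 3 (mod 4), a square root of 167 is 167^((1459+1)/4) = 167^365 mod 1459.
Repeated squaring: 167^2≡168, 167^4≡503, 167^8≡602, 167^16≡572, 167^32≡368, 167^64≡1196, 167^128≡596, 167^256≡679 (mod 1459).
167^365 = 167^(256+64+32+8+4+1) ≡ 637 (mod 1459).
Check: 637² = 405769 ≡ 167 (mod 1459). The two roots are 637 and 822.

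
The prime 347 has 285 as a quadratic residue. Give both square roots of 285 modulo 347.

85, 262

Since 347 ≡ 3 (mod 4), a square root of 285 is 285^((347+1)/4) = 285^87 mod 347.
Repeated squaring: 285^2≡27, 285^4≡35, 285^8≡184, 285^16≡197, 285^32≡292, 285^64≡249 (mod 347).
285^87 = 285^(64+16+4+2+1) ≡ 85 (mod 347).
Check: 85² = 7225 ≡ 285 (mod 347). The two roots are 85 and 262.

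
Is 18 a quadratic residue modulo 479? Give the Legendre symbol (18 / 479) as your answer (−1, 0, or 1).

1

Euler's criterion: (18/479) ≡ 18^239 (mod 479).
18^2 ≡ 324 (mod 479)
18^4 ≡ 75 (mod 479)
18^8 ≡ 356 (mod 479)
18^16 ≡ 280 (mod 479)
18^32 ≡ 323 (mod 479)
18^64 ≡ 386 (mod 479)
18^128 ≡ 27 (mod 479)
18^239 = 18^(128+64+32+8+4+2+1) ≡ 1 (mod 479).
Result is 1, so (18/479) = 1.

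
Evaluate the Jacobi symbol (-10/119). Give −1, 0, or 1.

First reduce: -10 ≡ 109 (mod 119).
Reciprocity: 109 ≡ 1 and 119 ≡ 3 (mod 4), so (109/119) = +(119/109).
Reduce top mod 109: now compute (10/109).
Pull out 2: since 109 ≡ 5 (mod 8), (2/109) = -1.
Reciprocity: 5 ≡ 1 and 109 ≡ 1 (mod 4), so (5/109) = +(109/5).
Reduce top mod 5: now compute (4/5).
Pull out 2^2: since 5 ≡ 5 (mod 8), (2/5) = -1, so (2/5)^2 = +1.
Reached (1/5) = 1. Collecting the sign flips along the way, the symbol is -1.

-1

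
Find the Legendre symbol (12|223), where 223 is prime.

-1

Euler's criterion: (12/223) ≡ 12^111 (mod 223).
12^2 ≡ 144 (mod 223)
12^4 ≡ 220 (mod 223)
12^8 ≡ 9 (mod 223)
12^16 ≡ 81 (mod 223)
12^32 ≡ 94 (mod 223)
12^64 ≡ 139 (mod 223)
12^111 = 12^(64+32+8+4+2+1) ≡ 222 (mod 223).
Result is 222 ≡ −1, so (12/223) = −1.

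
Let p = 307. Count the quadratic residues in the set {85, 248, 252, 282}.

2

(85/307) = -1 → non-residue.
(248/307) = +1 → QR.
(252/307) = +1 → QR.
(282/307) = -1 → non-residue.
Total quadratic residues among the 4: 2.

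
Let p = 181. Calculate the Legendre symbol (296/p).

First reduce: 296 ≡ 115 (mod 181).
Reciprocity: 115 ≡ 3 and 181 ≡ 1 (mod 4), so (115/181) = +(181/115).
Reduce top mod 115: now compute (66/115).
Pull out 2: since 115 ≡ 3 (mod 8), (2/115) = -1.
Reciprocity: 33 ≡ 1 and 115 ≡ 3 (mod 4), so (33/115) = +(115/33).
Reduce top mod 33: now compute (16/33).
Pull out 2^4: since 33 ≡ 1 (mod 8), (2/33) = +1, so (2/33)^4 = +1.
Reached (1/33) = 1. Collecting the sign flips along the way, the symbol is -1.

-1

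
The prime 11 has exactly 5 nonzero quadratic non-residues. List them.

Square k = 1,…,5 (k and 11−k give the same square):
1²=1, 2²=4, 3²=9, 4²≡5, 5²≡3 (mod 11).
The residues are {1, 3, 4, 5, 9}; the non-residues are the remaining 5 nonzero classes.

2, 6, 7, 8, 10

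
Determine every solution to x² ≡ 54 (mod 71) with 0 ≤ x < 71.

Since 71 ≡ 3 (mod 4), a square root of 54 is 54^((71+1)/4) = 54^18 mod 71.
Repeated squaring: 54^2≡5, 54^4≡25, 54^8≡57, 54^16≡54 (mod 71).
54^18 = 54^(16+2) ≡ 57 (mod 71).
Check: 57² = 3249 ≡ 54 (mod 71). The two roots are 14 and 57.

14, 57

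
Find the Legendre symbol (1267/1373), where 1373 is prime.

Reciprocity: 1267 ≡ 3 and 1373 ≡ 1 (mod 4), so (1267/1373) = +(1373/1267).
Reduce top mod 1267: now compute (106/1267).
Pull out 2: since 1267 ≡ 3 (mod 8), (2/1267) = -1.
Reciprocity: 53 ≡ 1 and 1267 ≡ 3 (mod 4), so (53/1267) = +(1267/53).
Reduce top mod 53: now compute (48/53).
Pull out 2^4: since 53 ≡ 5 (mod 8), (2/53) = -1, so (2/53)^4 = +1.
Reciprocity: 3 ≡ 3 and 53 ≡ 1 (mod 4), so (3/53) = +(53/3).
Reduce top mod 3: now compute (2/3).
Pull out 2: since 3 ≡ 3 (mod 8), (2/3) = -1.
Reached (1/3) = 1. Collecting the sign flips along the way, the symbol is +1.

1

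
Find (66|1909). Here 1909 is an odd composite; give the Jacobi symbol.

1

Pull out 2: since 1909 ≡ 5 (mod 8), (2/1909) = -1.
Reciprocity: 33 ≡ 1 and 1909 ≡ 1 (mod 4), so (33/1909) = +(1909/33).
Reduce top mod 33: now compute (28/33).
Pull out 2^2: since 33 ≡ 1 (mod 8), (2/33) = +1, so (2/33)^2 = +1.
Reciprocity: 7 ≡ 3 and 33 ≡ 1 (mod 4), so (7/33) = +(33/7).
Reduce top mod 7: now compute (5/7).
Reciprocity: 5 ≡ 1 and 7 ≡ 3 (mod 4), so (5/7) = +(7/5).
Reduce top mod 5: now compute (2/5).
Pull out 2: since 5 ≡ 5 (mod 8), (2/5) = -1.
Reached (1/5) = 1. Collecting the sign flips along the way, the symbol is +1.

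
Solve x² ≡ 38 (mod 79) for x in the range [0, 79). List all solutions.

Since 79 ≡ 3 (mod 4), a square root of 38 is 38^((79+1)/4) = 38^20 mod 79.
Repeated squaring: 38^2≡22, 38^4≡10, 38^8≡21, 38^16≡46 (mod 79).
38^20 = 38^(16+4) ≡ 65 (mod 79).
Check: 65² = 4225 ≡ 38 (mod 79). The two roots are 14 and 65.

14, 65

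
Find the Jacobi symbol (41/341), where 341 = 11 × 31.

Reciprocity: 41 ≡ 1 and 341 ≡ 1 (mod 4), so (41/341) = +(341/41).
Reduce top mod 41: now compute (13/41).
Reciprocity: 13 ≡ 1 and 41 ≡ 1 (mod 4), so (13/41) = +(41/13).
Reduce top mod 13: now compute (2/13).
Pull out 2: since 13 ≡ 5 (mod 8), (2/13) = -1.
Reached (1/13) = 1. Collecting the sign flips along the way, the symbol is -1.

-1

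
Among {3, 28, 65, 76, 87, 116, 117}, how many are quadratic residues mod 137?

4

(3/137) = -1 → non-residue.
(28/137) = +1 → QR.
(65/137) = +1 → QR.
(76/137) = +1 → QR.
(87/137) = +1 → QR.
(116/137) = -1 → non-residue.
(117/137) = -1 → non-residue.
Total quadratic residues among the 7: 4.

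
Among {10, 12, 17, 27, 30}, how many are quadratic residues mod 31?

(10/31) = +1 → QR.
(12/31) = -1 → non-residue.
(17/31) = -1 → non-residue.
(27/31) = -1 → non-residue.
(30/31) = -1 → non-residue.
Total quadratic residues among the 5: 1.

1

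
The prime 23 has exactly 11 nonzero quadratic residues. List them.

1, 2, 3, 4, 6, 8, 9, 12, 13, 16, 18

Square k = 1,…,11 (k and 23−k give the same square):
1²=1, 2²=4, 3²=9, 4²=16, 5²≡2, 6²≡13, 7²≡3, 8²≡18, 9²≡12, 10²≡8, 11²≡6 (mod 23).
So the quadratic residues mod 23 are {1, 2, 3, 4, 6, 8, 9, 12, 13, 16, 18}.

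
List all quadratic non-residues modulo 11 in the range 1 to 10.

2, 6, 7, 8, 10

Square k = 1,…,5 (k and 11−k give the same square):
1²=1, 2²=4, 3²=9, 4²≡5, 5²≡3 (mod 11).
The residues are {1, 3, 4, 5, 9}; the non-residues are the remaining 5 nonzero classes.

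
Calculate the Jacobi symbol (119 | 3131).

Reciprocity: 119 ≡ 3 and 3131 ≡ 3 (mod 4), so (119/3131) = −(3131/119).
Reduce top mod 119: now compute (37/119).
Reciprocity: 37 ≡ 1 and 119 ≡ 3 (mod 4), so (37/119) = +(119/37).
Reduce top mod 37: now compute (8/37).
Pull out 2^3: since 37 ≡ 5 (mod 8), (2/37) = -1, so (2/37)^3 = -1.
Reached (1/37) = 1. Collecting the sign flips along the way, the symbol is +1.

1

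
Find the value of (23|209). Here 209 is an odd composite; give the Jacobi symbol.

Reciprocity: 23 ≡ 3 and 209 ≡ 1 (mod 4), so (23/209) = +(209/23).
Reduce top mod 23: now compute (2/23).
Pull out 2: since 23 ≡ 7 (mod 8), (2/23) = +1.
Reached (1/23) = 1. Collecting the sign flips along the way, the symbol is +1.

1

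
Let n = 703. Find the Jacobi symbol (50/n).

Pull out 2: since 703 ≡ 7 (mod 8), (2/703) = +1.
Reciprocity: 25 ≡ 1 and 703 ≡ 3 (mod 4), so (25/703) = +(703/25).
Reduce top mod 25: now compute (3/25).
Reciprocity: 3 ≡ 3 and 25 ≡ 1 (mod 4), so (3/25) = +(25/3).
Reduce top mod 3: now compute (1/3).
Reached (1/3) = 1. Collecting the sign flips along the way, the symbol is +1.

1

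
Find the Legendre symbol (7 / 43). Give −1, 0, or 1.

Reciprocity: 7 ≡ 3 and 43 ≡ 3 (mod 4), so (7/43) = −(43/7).
Reduce top mod 7: now compute (1/7).
Reached (1/7) = 1. Collecting the sign flips along the way, the symbol is -1.

-1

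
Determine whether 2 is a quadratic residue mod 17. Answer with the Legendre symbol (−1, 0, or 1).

1

Pull out 2: since 17 ≡ 1 (mod 8), (2/17) = +1.
Reached (1/17) = 1. Collecting the sign flips along the way, the symbol is +1.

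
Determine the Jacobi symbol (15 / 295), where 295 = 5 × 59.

0

Reciprocity: 15 ≡ 3 and 295 ≡ 3 (mod 4), so (15/295) = −(295/15).
Reduce top mod 15: now compute (10/15).
Pull out 2: since 15 ≡ 7 (mod 8), (2/15) = +1.
Reciprocity: 5 ≡ 1 and 15 ≡ 3 (mod 4), so (5/15) = +(15/5).
Reduce top mod 5: now compute (0/5).
Top reduces to 0: gcd > 1, so the symbol is 0.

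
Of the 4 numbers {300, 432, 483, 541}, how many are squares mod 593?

(300/593) = -1 → non-residue.
(432/593) = -1 → non-residue.
(483/593) = +1 → QR.
(541/593) = -1 → non-residue.
Total quadratic residues among the 4: 1.

1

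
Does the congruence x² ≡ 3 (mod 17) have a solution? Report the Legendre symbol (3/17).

Euler's criterion: (3/17) ≡ 3^8 (mod 17).
3^2 ≡ 9 (mod 17)
3^4 ≡ 13 (mod 17)
3^8 ≡ 16 (mod 17)
3^8 = 3^(8) ≡ 16 (mod 17).
Result is 16 ≡ −1, so (3/17) = −1.

-1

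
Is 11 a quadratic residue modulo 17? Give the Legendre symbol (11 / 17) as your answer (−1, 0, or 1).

-1

Reciprocity: 11 ≡ 3 and 17 ≡ 1 (mod 4), so (11/17) = +(17/11).
Reduce top mod 11: now compute (6/11).
Pull out 2: since 11 ≡ 3 (mod 8), (2/11) = -1.
Reciprocity: 3 ≡ 3 and 11 ≡ 3 (mod 4), so (3/11) = −(11/3).
Reduce top mod 3: now compute (2/3).
Pull out 2: since 3 ≡ 3 (mod 8), (2/3) = -1.
Reached (1/3) = 1. Collecting the sign flips along the way, the symbol is -1.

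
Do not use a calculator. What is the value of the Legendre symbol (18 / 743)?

Euler's criterion: (18/743) ≡ 18^371 (mod 743).
18^2 ≡ 324 (mod 743)
18^4 ≡ 213 (mod 743)
18^8 ≡ 46 (mod 743)
18^16 ≡ 630 (mod 743)
18^32 ≡ 138 (mod 743)
18^64 ≡ 469 (mod 743)
18^128 ≡ 33 (mod 743)
18^256 ≡ 346 (mod 743)
18^371 = 18^(256+64+32+16+2+1) ≡ 1 (mod 743).
Result is 1, so (18/743) = 1.

1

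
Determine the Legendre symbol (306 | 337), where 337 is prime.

-1

Pull out 2: since 337 ≡ 1 (mod 8), (2/337) = +1.
Reciprocity: 153 ≡ 1 and 337 ≡ 1 (mod 4), so (153/337) = +(337/153).
Reduce top mod 153: now compute (31/153).
Reciprocity: 31 ≡ 3 and 153 ≡ 1 (mod 4), so (31/153) = +(153/31).
Reduce top mod 31: now compute (29/31).
Reciprocity: 29 ≡ 1 and 31 ≡ 3 (mod 4), so (29/31) = +(31/29).
Reduce top mod 29: now compute (2/29).
Pull out 2: since 29 ≡ 5 (mod 8), (2/29) = -1.
Reached (1/29) = 1. Collecting the sign flips along the way, the symbol is -1.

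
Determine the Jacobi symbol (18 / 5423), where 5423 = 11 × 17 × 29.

1

Pull out 2: since 5423 ≡ 7 (mod 8), (2/5423) = +1.
Reciprocity: 9 ≡ 1 and 5423 ≡ 3 (mod 4), so (9/5423) = +(5423/9).
Reduce top mod 9: now compute (5/9).
Reciprocity: 5 ≡ 1 and 9 ≡ 1 (mod 4), so (5/9) = +(9/5).
Reduce top mod 5: now compute (4/5).
Pull out 2^2: since 5 ≡ 5 (mod 8), (2/5) = -1, so (2/5)^2 = +1.
Reached (1/5) = 1. Collecting the sign flips along the way, the symbol is +1.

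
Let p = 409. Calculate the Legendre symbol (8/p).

Pull out 2^3: since 409 ≡ 1 (mod 8), (2/409) = +1, so (2/409)^3 = +1.
Reached (1/409) = 1. Collecting the sign flips along the way, the symbol is +1.

1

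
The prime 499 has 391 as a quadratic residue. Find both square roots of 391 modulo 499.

177, 322

Since 499 ≡ 3 (mod 4), a square root of 391 is 391^((499+1)/4) = 391^125 mod 499.
Repeated squaring: 391^2≡187, 391^4≡39, 391^8≡24, 391^16≡77, 391^32≡440, 391^64≡487 (mod 499).
391^125 = 391^(64+32+16+8+4+1) ≡ 177 (mod 499).
Check: 177² = 31329 ≡ 391 (mod 499). The two roots are 177 and 322.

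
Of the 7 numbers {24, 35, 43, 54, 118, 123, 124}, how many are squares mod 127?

(24/127) = -1 → non-residue.
(35/127) = +1 → QR.
(43/127) = -1 → non-residue.
(54/127) = -1 → non-residue.
(118/127) = -1 → non-residue.
(123/127) = -1 → non-residue.
(124/127) = +1 → QR.
Total quadratic residues among the 7: 2.

2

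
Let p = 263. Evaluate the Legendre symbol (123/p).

Reciprocity: 123 ≡ 3 and 263 ≡ 3 (mod 4), so (123/263) = −(263/123).
Reduce top mod 123: now compute (17/123).
Reciprocity: 17 ≡ 1 and 123 ≡ 3 (mod 4), so (17/123) = +(123/17).
Reduce top mod 17: now compute (4/17).
Pull out 2^2: since 17 ≡ 1 (mod 8), (2/17) = +1, so (2/17)^2 = +1.
Reached (1/17) = 1. Collecting the sign flips along the way, the symbol is -1.

-1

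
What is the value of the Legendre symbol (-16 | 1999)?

First reduce: -16 ≡ 1983 (mod 1999).
Reciprocity: 1983 ≡ 3 and 1999 ≡ 3 (mod 4), so (1983/1999) = −(1999/1983).
Reduce top mod 1983: now compute (16/1983).
Pull out 2^4: since 1983 ≡ 7 (mod 8), (2/1983) = +1, so (2/1983)^4 = +1.
Reached (1/1983) = 1. Collecting the sign flips along the way, the symbol is -1.

-1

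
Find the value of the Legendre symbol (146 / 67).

-1

First reduce: 146 ≡ 12 (mod 67).
Pull out 2^2: since 67 ≡ 3 (mod 8), (2/67) = -1, so (2/67)^2 = +1.
Reciprocity: 3 ≡ 3 and 67 ≡ 3 (mod 4), so (3/67) = −(67/3).
Reduce top mod 3: now compute (1/3).
Reached (1/3) = 1. Collecting the sign flips along the way, the symbol is -1.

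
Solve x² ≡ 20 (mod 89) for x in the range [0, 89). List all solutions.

38, 51

89 ≡ 1 (mod 4), so we find a root by search.
Trying successive values, 38² = 1444 ≡ 20 (mod 89). The other root is 89 − 38 = 51.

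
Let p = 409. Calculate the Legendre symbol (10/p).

Pull out 2: since 409 ≡ 1 (mod 8), (2/409) = +1.
Reciprocity: 5 ≡ 1 and 409 ≡ 1 (mod 4), so (5/409) = +(409/5).
Reduce top mod 5: now compute (4/5).
Pull out 2^2: since 5 ≡ 5 (mod 8), (2/5) = -1, so (2/5)^2 = +1.
Reached (1/5) = 1. Collecting the sign flips along the way, the symbol is +1.

1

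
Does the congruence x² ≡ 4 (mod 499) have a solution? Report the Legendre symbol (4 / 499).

Pull out 2^2: since 499 ≡ 3 (mod 8), (2/499) = -1, so (2/499)^2 = +1.
Reached (1/499) = 1. Collecting the sign flips along the way, the symbol is +1.

1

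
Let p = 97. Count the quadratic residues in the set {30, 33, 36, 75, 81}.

4

(30/97) = -1 → non-residue.
(33/97) = +1 → QR.
(36/97) = +1 → QR.
(75/97) = +1 → QR.
(81/97) = +1 → QR.
Total quadratic residues among the 5: 4.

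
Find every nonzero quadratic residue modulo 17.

1, 2, 4, 8, 9, 13, 15, 16

Square k = 1,…,8 (k and 17−k give the same square):
1²=1, 2²=4, 3²=9, 4²=16, 5²≡8, 6²≡2, 7²≡15, 8²≡13 (mod 17).
So the quadratic residues mod 17 are {1, 2, 4, 8, 9, 13, 15, 16}.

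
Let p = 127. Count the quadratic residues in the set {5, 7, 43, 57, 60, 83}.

1

(5/127) = -1 → non-residue.
(7/127) = -1 → non-residue.
(43/127) = -1 → non-residue.
(57/127) = -1 → non-residue.
(60/127) = +1 → QR.
(83/127) = -1 → non-residue.
Total quadratic residues among the 6: 1.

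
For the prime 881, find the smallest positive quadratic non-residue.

(2/881) = +1, so 2 is a residue.
(3/881) = −1, so 3 is the smallest positive non-residue mod 881.

3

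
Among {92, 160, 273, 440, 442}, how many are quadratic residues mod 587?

(92/587) = -1 → non-residue.
(160/587) = +1 → QR.
(273/587) = -1 → non-residue.
(440/587) = -1 → non-residue.
(442/587) = +1 → QR.
Total quadratic residues among the 5: 2.

2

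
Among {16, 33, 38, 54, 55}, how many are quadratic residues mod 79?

3

(16/79) = +1 → QR.
(33/79) = -1 → non-residue.
(38/79) = +1 → QR.
(54/79) = -1 → non-residue.
(55/79) = +1 → QR.
Total quadratic residues among the 5: 3.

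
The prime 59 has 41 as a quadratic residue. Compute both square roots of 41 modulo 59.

Since 59 ≡ 3 (mod 4), a square root of 41 is 41^((59+1)/4) = 41^15 mod 59.
Repeated squaring: 41^2≡29, 41^4≡15, 41^8≡48 (mod 59).
41^15 = 41^(8+4+2+1) ≡ 49 (mod 59).
Check: 49² = 2401 ≡ 41 (mod 59). The two roots are 10 and 49.

10, 49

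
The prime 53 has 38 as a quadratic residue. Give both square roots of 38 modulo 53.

53 ≡ 1 (mod 4), so we find a root by search.
Trying successive values, 12² = 144 ≡ 38 (mod 53). The other root is 53 − 12 = 41.

12, 41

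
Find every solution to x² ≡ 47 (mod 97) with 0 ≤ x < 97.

97 ≡ 1 (mod 4), so we find a root by search.
Trying successive values, 12² = 144 ≡ 47 (mod 97). The other root is 97 − 12 = 85.

12, 85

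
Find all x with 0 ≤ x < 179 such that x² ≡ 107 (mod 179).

69, 110

Since 179 ≡ 3 (mod 4), a square root of 107 is 107^((179+1)/4) = 107^45 mod 179.
Repeated squaring: 107^2≡172, 107^4≡49, 107^8≡74, 107^16≡106, 107^32≡138 (mod 179).
107^45 = 107^(32+8+4+1) ≡ 110 (mod 179).
Check: 110² = 12100 ≡ 107 (mod 179). The two roots are 69 and 110.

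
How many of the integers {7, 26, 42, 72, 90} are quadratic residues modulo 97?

(7/97) = -1 → non-residue.
(26/97) = -1 → non-residue.
(42/97) = -1 → non-residue.
(72/97) = +1 → QR.
(90/97) = -1 → non-residue.
Total quadratic residues among the 5: 1.

1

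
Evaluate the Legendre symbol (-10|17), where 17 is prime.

First reduce: -10 ≡ 7 (mod 17).
Reciprocity: 7 ≡ 3 and 17 ≡ 1 (mod 4), so (7/17) = +(17/7).
Reduce top mod 7: now compute (3/7).
Reciprocity: 3 ≡ 3 and 7 ≡ 3 (mod 4), so (3/7) = −(7/3).
Reduce top mod 3: now compute (1/3).
Reached (1/3) = 1. Collecting the sign flips along the way, the symbol is -1.

-1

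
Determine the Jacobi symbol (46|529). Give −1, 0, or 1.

Pull out 2: since 529 ≡ 1 (mod 8), (2/529) = +1.
Reciprocity: 23 ≡ 3 and 529 ≡ 1 (mod 4), so (23/529) = +(529/23).
Reduce top mod 23: now compute (0/23).
Top reduces to 0: gcd > 1, so the symbol is 0.

0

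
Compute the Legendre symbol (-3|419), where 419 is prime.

Euler's criterion: (-3/419) ≡ 416^209 (mod 419).
416^2 ≡ 9 (mod 419)
416^4 ≡ 81 (mod 419)
416^8 ≡ 276 (mod 419)
416^16 ≡ 337 (mod 419)
416^32 ≡ 20 (mod 419)
416^64 ≡ 400 (mod 419)
416^128 ≡ 361 (mod 419)
416^209 = 416^(128+64+16+1) ≡ 418 (mod 419).
Result is 418 ≡ −1, so (-3/419) = −1.

-1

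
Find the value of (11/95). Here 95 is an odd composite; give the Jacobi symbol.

1

Reciprocity: 11 ≡ 3 and 95 ≡ 3 (mod 4), so (11/95) = −(95/11).
Reduce top mod 11: now compute (7/11).
Reciprocity: 7 ≡ 3 and 11 ≡ 3 (mod 4), so (7/11) = −(11/7).
Reduce top mod 7: now compute (4/7).
Pull out 2^2: since 7 ≡ 7 (mod 8), (2/7) = +1, so (2/7)^2 = +1.
Reached (1/7) = 1. Collecting the sign flips along the way, the symbol is +1.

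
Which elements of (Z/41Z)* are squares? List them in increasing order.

1, 2, 4, 5, 8, 9, 10, 16, 18, 20, 21, 23, 25, 31, 32, 33, 36, 37, 39, 40

Square k = 1,…,20 (k and 41−k give the same square):
1²=1, 2²=4, 3²=9, 4²=16, 5²=25, 6²=36, 7²≡8, 8²≡23, 9²≡40, 10²≡18, 11²≡39, 12²≡21, 13²≡5, 14²≡32, 15²≡20, 16²≡10, 17²≡2, 18²≡37, 19²≡33, 20²≡31 (mod 41).
So the quadratic residues mod 41 are {1, 2, 4, 5, 8, 9, 10, 16, 18, 20, 21, 23, 25, 31, 32, 33, 36, 37, 39, 40}.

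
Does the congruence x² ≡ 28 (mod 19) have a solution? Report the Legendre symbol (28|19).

1

Euler's criterion: (28/19) ≡ 9^9 (mod 19).
9^2 ≡ 5 (mod 19)
9^4 ≡ 6 (mod 19)
9^8 ≡ 17 (mod 19)
9^9 = 9^(8+1) ≡ 1 (mod 19).
Result is 1, so (28/19) = 1.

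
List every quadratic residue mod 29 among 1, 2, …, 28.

Square k = 1,…,14 (k and 29−k give the same square):
1²=1, 2²=4, 3²=9, 4²=16, 5²=25, 6²≡7, 7²≡20, 8²≡6, 9²≡23, 10²≡13, 11²≡5, 12²≡28, 13²≡24, 14²≡22 (mod 29).
So the quadratic residues mod 29 are {1, 4, 5, 6, 7, 9, 13, 16, 20, 22, 23, 24, 25, 28}.

1 4 5 6 7 9 13 16 20 22 23 24 25 28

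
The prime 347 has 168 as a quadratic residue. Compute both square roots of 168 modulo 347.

140, 207

Since 347 ≡ 3 (mod 4), a square root of 168 is 168^((347+1)/4) = 168^87 mod 347.
Repeated squaring: 168^2≡117, 168^4≡156, 168^8≡46, 168^16≡34, 168^32≡115, 168^64≡39 (mod 347).
168^87 = 168^(64+16+4+2+1) ≡ 140 (mod 347).
Check: 140² = 19600 ≡ 168 (mod 347). The two roots are 140 and 207.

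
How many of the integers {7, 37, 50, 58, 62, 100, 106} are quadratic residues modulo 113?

5

(7/113) = +1 → QR.
(37/113) = -1 → non-residue.
(50/113) = +1 → QR.
(58/113) = -1 → non-residue.
(62/113) = +1 → QR.
(100/113) = +1 → QR.
(106/113) = +1 → QR.
Total quadratic residues among the 7: 5.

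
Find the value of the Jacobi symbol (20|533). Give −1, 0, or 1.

Pull out 2^2: since 533 ≡ 5 (mod 8), (2/533) = -1, so (2/533)^2 = +1.
Reciprocity: 5 ≡ 1 and 533 ≡ 1 (mod 4), so (5/533) = +(533/5).
Reduce top mod 5: now compute (3/5).
Reciprocity: 3 ≡ 3 and 5 ≡ 1 (mod 4), so (3/5) = +(5/3).
Reduce top mod 3: now compute (2/3).
Pull out 2: since 3 ≡ 3 (mod 8), (2/3) = -1.
Reached (1/3) = 1. Collecting the sign flips along the way, the symbol is -1.

-1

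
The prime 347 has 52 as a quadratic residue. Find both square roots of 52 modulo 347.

112, 235

Since 347 ≡ 3 (mod 4), a square root of 52 is 52^((347+1)/4) = 52^87 mod 347.
Repeated squaring: 52^2≡275, 52^4≡326, 52^8≡94, 52^16≡161, 52^32≡243, 52^64≡59 (mod 347).
52^87 = 52^(64+16+4+2+1) ≡ 235 (mod 347).
Check: 235² = 55225 ≡ 52 (mod 347). The two roots are 112 and 235.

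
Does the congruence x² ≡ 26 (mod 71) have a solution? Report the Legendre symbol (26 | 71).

Pull out 2: since 71 ≡ 7 (mod 8), (2/71) = +1.
Reciprocity: 13 ≡ 1 and 71 ≡ 3 (mod 4), so (13/71) = +(71/13).
Reduce top mod 13: now compute (6/13).
Pull out 2: since 13 ≡ 5 (mod 8), (2/13) = -1.
Reciprocity: 3 ≡ 3 and 13 ≡ 1 (mod 4), so (3/13) = +(13/3).
Reduce top mod 3: now compute (1/3).
Reached (1/3) = 1. Collecting the sign flips along the way, the symbol is -1.

-1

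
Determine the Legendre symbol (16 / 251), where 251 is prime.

1

Pull out 2^4: since 251 ≡ 3 (mod 8), (2/251) = -1, so (2/251)^4 = +1.
Reached (1/251) = 1. Collecting the sign flips along the way, the symbol is +1.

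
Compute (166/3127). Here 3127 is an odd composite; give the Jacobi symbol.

Pull out 2: since 3127 ≡ 7 (mod 8), (2/3127) = +1.
Reciprocity: 83 ≡ 3 and 3127 ≡ 3 (mod 4), so (83/3127) = −(3127/83).
Reduce top mod 83: now compute (56/83).
Pull out 2^3: since 83 ≡ 3 (mod 8), (2/83) = -1, so (2/83)^3 = -1.
Reciprocity: 7 ≡ 3 and 83 ≡ 3 (mod 4), so (7/83) = −(83/7).
Reduce top mod 7: now compute (6/7).
Pull out 2: since 7 ≡ 7 (mod 8), (2/7) = +1.
Reciprocity: 3 ≡ 3 and 7 ≡ 3 (mod 4), so (3/7) = −(7/3).
Reduce top mod 3: now compute (1/3).
Reached (1/3) = 1. Collecting the sign flips along the way, the symbol is +1.

1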